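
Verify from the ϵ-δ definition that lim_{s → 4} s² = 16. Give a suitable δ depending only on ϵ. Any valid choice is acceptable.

δ = min(1, ϵ/9)

Fix ϵ > 0. We seek δ > 0 with 0 < |s − 4| < δ ⇒ |s² − 16| < ϵ.
Factor: s² − 16 = (s − 4)(s + 4), so |s² − 16| = |s − 4|·|s + 4|.
Impose δ ≤ 1 so that |s| < 5; then |s + 4| ≤ 9.
Hence |s² − 16| ≤ 9|s − 4|, which is < ϵ once |s − 4| < ϵ/9.
Take δ = min(1, ϵ/9). If 0 < |s − 4| < δ then both bounds hold and |s² − 16| ≤ 9|s − 4| < 9·(ϵ/9) = ϵ.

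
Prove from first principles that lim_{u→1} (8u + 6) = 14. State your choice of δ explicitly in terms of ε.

δ = ε/8

Suppose ε > 0. We need δ > 0 so that 0 < |u − 1| < δ implies |(8u + 6) − 14| < ε.
Since (8u + 6) − 14 = 8(u − 1), we have |(8u + 6) − 14| = 8|u − 1|.
Thus it suffices that |u − 1| < ε/8.
Choosing δ = ε/8 gives |(8u + 6) − 14| = 8|u − 1| < ε whenever |u − 1| < δ.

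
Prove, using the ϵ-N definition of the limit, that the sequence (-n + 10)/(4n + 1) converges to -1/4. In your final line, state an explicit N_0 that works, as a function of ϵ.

N_0 = (41/16)/ϵ

Fix ϵ > 0. For n ≥ 1, |(-n + 10)/(4n + 1) + 1/4| = |41|/(4(4n + 1)) = 41/(4(4n + 1)).
Since 4n + 1 ≥ 4n for n ≥ 1, this is ≤ 41/(4·4n) = (41/16)/n.
So |(-n + 10)/(4n + 1) + 1/4| < ϵ whenever n > (41/16)/ϵ.
Take N_0 = (41/16)/ϵ. If n > N_0 then |(-n + 10)/(4n + 1) + 1/4| ≤ (41/16)/n < ϵ.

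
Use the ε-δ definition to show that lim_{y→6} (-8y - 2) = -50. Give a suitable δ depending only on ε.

δ = ε/8

Suppose ε > 0. We need δ > 0 so that 0 < |y − 6| < δ implies |(-8y - 2) + 50| < ε.
|(-8y - 2) + 50| = |-8y + 48| = 8|y − 6|.
Thus it suffices that |y − 6| < ε/8.
Take δ = ε/8. If 0 < |y − 6| < δ then |(-8y - 2) + 50| = 8|y − 6| < 8·(ε/8) = ε.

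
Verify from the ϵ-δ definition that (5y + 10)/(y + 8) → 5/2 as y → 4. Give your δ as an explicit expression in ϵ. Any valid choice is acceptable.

Let ϵ > 0 be given. We want δ > 0 with 0 < |y − 4| < δ ⇒ |(5y + 10)/(y + 8) − (5/2)| < ϵ.
Combining over a common denominator, (5y + 10)/(y + 8) − (5/2) = [(5y + 10)·12 − 30·(y + 8)] / [12·(y + 8)] = 30(y − 4) / (12(y + 8)).
So |(5y + 10)/(y + 8) − (5/2)| = 30|y − 4| / (12·|y + 8|).
Restrict δ ≤ 6. Then |y − 4| < 6 gives |y + 8| = |(y − 4) + 12| ≥ 12 − 6 = 6.
Hence |(5y + 10)/(y + 8) − (5/2)| < 30|y − 4|/(12·6) = (5/12)|y − 4|, which is < ϵ once |y − 4| < (12/5)ϵ.
Take δ = min(6, (12/5)ϵ). Then 0 < |y − 4| < δ forces both bounds, so |(5y + 10)/(y + 8) − (5/2)| < ϵ.

δ = min(6, (12/5)ϵ)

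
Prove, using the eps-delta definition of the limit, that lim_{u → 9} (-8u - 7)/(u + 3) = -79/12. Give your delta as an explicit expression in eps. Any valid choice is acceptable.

delta = min(6, (72/17)eps)

Suppose eps > 0. We want delta > 0 with 0 < |u − 9| < delta ⇒ |(-8u - 7)/(u + 3) + 79/12| < eps.
Combining over a common denominator, (-8u - 7)/(u + 3) + 79/12 = [(-8u - 7)·12 − (-79)·(u + 3)] / [12·(u + 3)] = -17(u − 9) / (12(u + 3)).
So |(-8u - 7)/(u + 3) + 79/12| = 17|u − 9| / (12·|u + 3|).
Restrict delta ≤ 6. Then |u − 9| < 6 gives |u + 3| = |(u − 9) + 12| ≥ 12 − 6 = 6.
Hence |(-8u - 7)/(u + 3) + 79/12| < 17|u − 9|/(12·6) = (17/72)|u − 9|, which is < eps once |u − 9| < (72/17)eps.
Take delta = min(6, (72/17)eps). Then 0 < |u − 9| < delta forces both bounds, so |(-8u - 7)/(u + 3) + 79/12| < eps.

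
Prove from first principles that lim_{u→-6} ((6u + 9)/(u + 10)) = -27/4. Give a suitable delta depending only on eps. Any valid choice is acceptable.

delta = min(2, (8/51)eps)

Let eps > 0. We want delta > 0 with 0 < |u + 6| < delta ⇒ |(6u + 9)/(u + 10) + 27/4| < eps.
Combining over a common denominator, (6u + 9)/(u + 10) + 27/4 = [(6u + 9)·4 − (-27)·(u + 10)] / [4·(u + 10)] = 51(u + 6) / (4(u + 10)).
So |(6u + 9)/(u + 10) + 27/4| = 51|u + 6| / (4·|u + 10|).
Require delta ≤ 2, so |u + 10| ≥ |4| − |u + 6| > 4 − 2 = 2.
Hence |(6u + 9)/(u + 10) + 27/4| < 51|u + 6|/(4·2) = (51/8)|u + 6|, which is < eps once |u + 6| < (8/51)eps.
Take delta = min(2, (8/51)eps). Then 0 < |u + 6| < delta forces both bounds, so |(6u + 9)/(u + 10) + 27/4| < eps.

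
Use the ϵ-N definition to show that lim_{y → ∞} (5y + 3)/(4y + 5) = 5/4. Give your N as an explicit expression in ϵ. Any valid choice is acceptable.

Let ϵ > 0. We seek N > 0 such that y > N implies |(5y + 3)/(4y + 5) − (5/4)| < ϵ.
(5y + 3)/(4y + 5) − (5/4) = (4(5y + 3) − 5(4y + 5)) / (4(4y + 5)) = -13/(4(4y + 5)).
For y > 0 we have 4y + 5 > 4y, so |(5y + 3)/(4y + 5) − (5/4)| = 13/(4(4y + 5)) < 13/(4·4y) = (13/16)/y.
Thus |(5y + 3)/(4y + 5) − (5/4)| < ϵ whenever y > (13/16)/ϵ.
Take N = (13/16)/ϵ. If y > N then |(5y + 3)/(4y + 5) − (5/4)| < (13/16)/y < ϵ.

N = (13/16)/ϵ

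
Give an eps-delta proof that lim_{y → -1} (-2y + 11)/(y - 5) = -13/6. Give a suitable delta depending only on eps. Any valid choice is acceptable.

delta = min(3, 18eps)

Let eps > 0. We want delta > 0 with 0 < |y + 1| < delta ⇒ |(-2y + 11)/(y - 5) + 13/6| < eps.
Combining over a common denominator, (-2y + 11)/(y - 5) + 13/6 = [(-2y + 11)·(-6) − 13·(y - 5)] / [(-6)·(y - 5)] = -1(y + 1) / ((-6)(y - 5)).
So |(-2y + 11)/(y - 5) + 13/6| = |y + 1| / (6·|y − 5|).
Restrict delta ≤ 3. Then |y + 1| < 3 gives |y − 5| = |(y + 1) + (-6)| ≥ 6 − 3 = 3.
Hence |(-2y + 11)/(y - 5) + 13/6| < |y + 1|/(6·3) = (1/18)|y + 1|, which is < eps once |y + 1| < 18eps.
Take delta = min(3, 18eps). Then 0 < |y + 1| < delta forces both bounds, so |(-2y + 11)/(y - 5) + 13/6| < eps.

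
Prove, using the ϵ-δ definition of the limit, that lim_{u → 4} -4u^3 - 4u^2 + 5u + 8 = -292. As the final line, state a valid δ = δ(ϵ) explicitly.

Let ϵ > 0. We want δ > 0 such that 0 < |u − 4| < δ implies |(-4u^3 - 4u^2 + 5u + 8) + 292| < ϵ.
(-4u^3 - 4u^2 + 5u + 8) + 292 = -4u^3 - 4u^2 + 5u + 300 = (u − 4)(-4u^2 - 20u - 75).
So |(-4u^3 - 4u^2 + 5u + 8) + 292| = |u − 4|·|-4u^2 - 20u - 75|.
Require δ ≤ 1. Then |u − 4| < 1 gives |u| < 5, and by the triangle inequality |-4u^2 - 20u - 75| ≤ 4·5^2 + 20·5 + 75 = 275.
Hence |(-4u^3 - 4u^2 + 5u + 8) + 292| ≤ 275|u − 4| < ϵ provided |u − 4| < ϵ/275.
Choosing δ = min(1, ϵ/275) ensures both conditions, hence |(-4u^3 - 4u^2 + 5u + 8) + 292| < ϵ.

δ = min(1, ϵ/275)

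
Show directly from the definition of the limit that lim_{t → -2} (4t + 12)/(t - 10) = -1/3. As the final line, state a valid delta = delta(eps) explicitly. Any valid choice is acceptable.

delta = min(6, (18/13)eps)

Let eps > 0. We want delta > 0 with 0 < |t + 2| < delta ⇒ |(4t + 12)/(t - 10) + 1/3| < eps.
Combining over a common denominator, (4t + 12)/(t - 10) + 1/3 = [(4t + 12)·(-12) − 4·(t - 10)] / [(-12)·(t - 10)] = -52(t + 2) / ((-12)(t - 10)).
So |(4t + 12)/(t - 10) + 1/3| = 52|t + 2| / (12·|t − 10|).
Restrict delta ≤ 6. Then |t + 2| < 6 gives |t − 10| = |(t + 2) + (-12)| ≥ 12 − 6 = 6.
Hence |(4t + 12)/(t - 10) + 1/3| < 52|t + 2|/(12·6) = (13/18)|t + 2|, which is < eps once |t + 2| < (18/13)eps.
Take delta = min(6, (18/13)eps). Then 0 < |t + 2| < delta forces both bounds, so |(4t + 12)/(t - 10) + 1/3| < eps.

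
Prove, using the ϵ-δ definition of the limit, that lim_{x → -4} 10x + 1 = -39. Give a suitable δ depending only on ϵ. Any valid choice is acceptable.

Fix ϵ > 0. We need δ > 0 so that 0 < |x + 4| < δ implies |(10x + 1) + 39| < ϵ.
Since (10x + 1) + 39 = 10(x + 4), we have |(10x + 1) + 39| = 10|x + 4|.
So 10|x + 4| < ϵ exactly when |x + 4| < ϵ/10.
Choosing δ = ϵ/10 gives |(10x + 1) + 39| = 10|x + 4| < ϵ whenever |x + 4| < δ.

δ = ϵ/10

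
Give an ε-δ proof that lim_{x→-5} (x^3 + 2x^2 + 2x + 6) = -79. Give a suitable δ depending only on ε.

Fix ε > 0. We want δ > 0 such that 0 < |x + 5| < δ implies |(x^3 + 2x^2 + 2x + 6) + 79| < ε.
(x^3 + 2x^2 + 2x + 6) + 79 = x^3 + 2x^2 + 2x + 85 = (x + 5)(x^2 - 3x + 17).
So |(x^3 + 2x^2 + 2x + 6) + 79| = |x + 5|·|x^2 - 3x + 17|.
Require δ ≤ 1. Then |x + 5| < 1 gives |x| < 6, and by the triangle inequality |x^2 - 3x + 17| ≤ 6^2 + 3·6 + 17 = 71.
Hence |(x^3 + 2x^2 + 2x + 6) + 79| ≤ 71|x + 5| < ε provided |x + 5| < ε/71.
Choosing δ = min(1, ε/71) ensures both conditions, hence |(x^3 + 2x^2 + 2x + 6) + 79| < ε.

δ = min(1, ε/71)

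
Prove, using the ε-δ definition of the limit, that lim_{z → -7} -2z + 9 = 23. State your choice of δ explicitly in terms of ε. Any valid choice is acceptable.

Let ε > 0. We need δ > 0 so that 0 < |z + 7| < δ implies |(-2z + 9) − 23| < ε.
Since (-2z + 9) − 23 = -2(z + 7), we have |(-2z + 9) − 23| = 2|z + 7|.
So 2|z + 7| < ε exactly when |z + 7| < ε/2.
Choosing δ = ε/2 gives |(-2z + 9) − 23| = 2|z + 7| < ε whenever |z + 7| < δ.

δ = ε/2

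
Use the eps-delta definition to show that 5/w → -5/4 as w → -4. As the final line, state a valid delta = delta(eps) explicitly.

Let eps > 0. We seek delta > 0 such that 0 < |w + 4| < delta implies |5/w + 5/4| < eps.
|5/w + 5/4| = 5·|-4 − w|/(4·|w|) = 5|w + 4|/(4|w|).
Require delta ≤ 2 so that |w| > 4 − 2 = 2, hence 4|w| > 8.
Then |5/w + 5/4| < 5|w + 4|/8, which is < eps when |w + 4| < (8/5)eps.
Take delta = min(2, (8/5)eps). Then 0 < |w + 4| < delta gives both |w + 4| < 2 and |w + 4| < (8/5)eps, so |5/w + 5/4| < eps.

delta = min(2, (8/5)eps)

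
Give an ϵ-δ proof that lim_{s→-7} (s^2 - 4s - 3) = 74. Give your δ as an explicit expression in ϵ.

δ = min(1, ϵ/19)

Let ϵ > 0. We want δ > 0 such that 0 < |s + 7| < δ implies |(s^2 - 4s - 3) − 74| < ϵ.
(s^2 - 4s - 3) − 74 = s^2 - 4s - 77 = (s + 7)(s - 11).
So |(s^2 - 4s - 3) − 74| = |s + 7|·|s - 11|.
Assume first that |s + 7| < 1, so |s| < 8. Then |s - 11| ≤ 8 + 11 = 19.
Hence |(s^2 - 4s - 3) − 74| ≤ 19|s + 7| < ϵ provided |s + 7| < ϵ/19.
Choosing δ = min(1, ϵ/19) ensures both conditions, hence |(s^2 - 4s - 3) − 74| < ϵ.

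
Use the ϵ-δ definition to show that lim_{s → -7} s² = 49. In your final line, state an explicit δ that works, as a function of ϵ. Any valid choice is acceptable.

δ = min(1, ϵ/15)

Suppose ϵ > 0. We seek δ > 0 with 0 < |s + 7| < δ ⇒ |s² − 49| < ϵ.
Factor: s² − 49 = (s + 7)(s - 7), so |s² − 49| = |s + 7|·|s - 7|.
Restrict δ ≤ 1. Then |s + 7| < 1 gives |s| < 8, so by the triangle inequality |s - 7| ≤ 8 + 7 = 15.
Hence |s² − 49| ≤ 15|s + 7|, which is < ϵ once |s + 7| < ϵ/15.
Take δ = min(1, ϵ/15). If 0 < |s + 7| < δ then both bounds hold and |s² − 49| ≤ 15|s + 7| < 15·(ϵ/15) = ϵ.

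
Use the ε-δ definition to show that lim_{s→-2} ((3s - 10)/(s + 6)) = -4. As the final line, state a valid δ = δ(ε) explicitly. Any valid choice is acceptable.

Let ε > 0 be given. We want δ > 0 with 0 < |s + 2| < δ ⇒ |(3s - 10)/(s + 6) + 4| < ε.
Combining over a common denominator, (3s - 10)/(s + 6) + 4 = [(3s - 10)·4 − (-16)·(s + 6)] / [4·(s + 6)] = 28(s + 2) / (4(s + 6)).
So |(3s - 10)/(s + 6) + 4| = 28|s + 2| / (4·|s + 6|).
Require δ ≤ 2, so |s + 6| ≥ |4| − |s + 2| > 4 − 2 = 2.
Hence |(3s - 10)/(s + 6) + 4| < 28|s + 2|/(4·2) = (7/2)|s + 2|, which is < ε once |s + 2| < (2/7)ε.
Take δ = min(2, (2/7)ε). Then 0 < |s + 2| < δ forces both bounds, so |(3s - 10)/(s + 6) + 4| < ε.

δ = min(2, (2/7)ε)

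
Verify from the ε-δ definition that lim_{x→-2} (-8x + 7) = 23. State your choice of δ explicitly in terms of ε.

δ = ε/8

Fix ε > 0. We need δ > 0 so that 0 < |x + 2| < δ implies |(-8x + 7) − 23| < ε.
|(-8x + 7) − 23| = |-8x - 16| = 8|x + 2|.
So 8|x + 2| < ε exactly when |x + 2| < ε/8.
Take δ = ε/8. If 0 < |x + 2| < δ then |(-8x + 7) − 23| = 8|x + 2| < 8·(ε/8) = ε.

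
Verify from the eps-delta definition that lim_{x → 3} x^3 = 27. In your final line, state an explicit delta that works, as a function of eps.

Fix eps > 0. We seek delta > 0 with 0 < |x − 3| < delta ⇒ |x^3 − 27| < eps.
Factor: x^3 − 27 = (x − 3)(x^2 + 3x + 9), so |x^3 − 27| = |x − 3|·|x^2 + 3x + 9|.
Impose delta ≤ 2 so that |x| < 5; then |x^2 + 3x + 9| ≤ 49.
Hence |x^3 − 27| ≤ 49|x − 3|, which is < eps once |x − 3| < eps/49.
Take delta = min(2, eps/49). If 0 < |x − 3| < delta then both bounds hold and |x^3 − 27| ≤ 49|x − 3| < 49·(eps/49) = eps.

delta = min(2, eps/49)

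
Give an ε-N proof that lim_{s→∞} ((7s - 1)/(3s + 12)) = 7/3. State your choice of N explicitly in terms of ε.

N = (29/3)/ε

Suppose ε > 0. We seek N > 0 such that s > N implies |(7s - 1)/(3s + 12) − (7/3)| < ε.
(7s - 1)/(3s + 12) − (7/3) = (3(7s - 1) − 7(3s + 12)) / (3(3s + 12)) = -87/(3(3s + 12)).
For s > 0 we have 3s + 12 > 3s, so |(7s - 1)/(3s + 12) − (7/3)| = 87/(3(3s + 12)) < 87/(3·3s) = (29/3)/s.
Thus |(7s - 1)/(3s + 12) − (7/3)| < ε whenever s > (29/3)/ε.
Take N = (29/3)/ε. If s > N then |(7s - 1)/(3s + 12) − (7/3)| < (29/3)/s < ε.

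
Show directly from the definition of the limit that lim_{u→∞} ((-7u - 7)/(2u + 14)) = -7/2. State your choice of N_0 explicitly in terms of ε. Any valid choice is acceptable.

Let ε > 0. We seek N_0 > 0 such that u > N_0 implies |(-7u - 7)/(2u + 14) + 7/2| < ε.
(-7u - 7)/(2u + 14) + 7/2 = (2(-7u - 7) − (-7)(2u + 14)) / (2(2u + 14)) = 84/(2(2u + 14)).
For u > 0 we have 2u + 14 > 2u, so |(-7u - 7)/(2u + 14) + 7/2| = 84/(2(2u + 14)) < 84/(2·2u) = 21/u.
Thus |(-7u - 7)/(2u + 14) + 7/2| < ε whenever u > 21/ε.
Take N_0 = 21/ε. If u > N_0 then |(-7u - 7)/(2u + 14) + 7/2| < 21/u < ε.

N_0 = 21/ε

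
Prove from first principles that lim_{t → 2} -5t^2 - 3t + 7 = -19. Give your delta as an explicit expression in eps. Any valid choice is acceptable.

Let eps > 0. We want delta > 0 such that 0 < |t − 2| < delta implies |(-5t^2 - 3t + 7) + 19| < eps.
(-5t^2 - 3t + 7) + 19 = -5t^2 - 3t + 26 = (t − 2)(-5t - 13).
So |(-5t^2 - 3t + 7) + 19| = |t − 2|·|-5t - 13|.
Assume first that |t − 2| < 1, so |t| < 3. Then |-5t - 13| ≤ 5·3 + 13 = 28.
Hence |(-5t^2 - 3t + 7) + 19| ≤ 28|t − 2| < eps provided |t − 2| < eps/28.
Choosing delta = min(1, eps/28) ensures both conditions, hence |(-5t^2 - 3t + 7) + 19| < eps.

delta = min(1, eps/28)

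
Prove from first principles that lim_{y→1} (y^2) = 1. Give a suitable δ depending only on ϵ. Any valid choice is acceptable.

δ = min(2, ϵ/4)

Let ϵ > 0 be given. We seek δ > 0 with 0 < |y − 1| < δ ⇒ |y^2 − 1| < ϵ.
Factor: y^2 − 1 = (y − 1)(y + 1), so |y^2 − 1| = |y − 1|·|y + 1|.
Restrict δ ≤ 2. Then |y − 1| < 2 gives |y| < 3, so by the triangle inequality |y + 1| ≤ 3 + 1 = 4.
Hence |y^2 − 1| ≤ 4|y − 1|, which is < ϵ once |y − 1| < ϵ/4.
Take δ = min(2, ϵ/4). If 0 < |y − 1| < δ then both bounds hold and |y^2 − 1| ≤ 4|y − 1| < 4·(ϵ/4) = ϵ.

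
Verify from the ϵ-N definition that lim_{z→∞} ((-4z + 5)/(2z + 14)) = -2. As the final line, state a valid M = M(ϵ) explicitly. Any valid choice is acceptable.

Suppose ϵ > 0. We seek M > 0 such that z > M implies |(-4z + 5)/(2z + 14) + 2| < ϵ.
(-4z + 5)/(2z + 14) + 2 = (2(-4z + 5) − (-4)(2z + 14)) / (2(2z + 14)) = 66/(2(2z + 14)).
For z > 0 we have 2z + 14 > 2z, so |(-4z + 5)/(2z + 14) + 2| = 66/(2(2z + 14)) < 66/(2·2z) = (33/2)/z.
Thus |(-4z + 5)/(2z + 14) + 2| < ϵ whenever z > (33/2)/ϵ.
Take M = (33/2)/ϵ. If z > M then |(-4z + 5)/(2z + 14) + 2| < (33/2)/z < ϵ.

M = (33/2)/ϵ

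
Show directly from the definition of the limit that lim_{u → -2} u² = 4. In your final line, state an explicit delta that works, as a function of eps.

delta = min(2, eps/6)

Let eps > 0. We seek delta > 0 with 0 < |u + 2| < delta ⇒ |u² − 4| < eps.
Factor: u² − 4 = (u + 2)(u - 2), so |u² − 4| = |u + 2|·|u - 2|.
Restrict delta ≤ 2. Then |u + 2| < 2 gives |u| < 4, so by the triangle inequality |u - 2| ≤ 4 + 2 = 6.
Hence |u² − 4| ≤ 6|u + 2|, which is < eps once |u + 2| < eps/6.
Take delta = min(2, eps/6). If 0 < |u + 2| < delta then both bounds hold and |u² − 4| ≤ 6|u + 2| < 6·(eps/6) = eps.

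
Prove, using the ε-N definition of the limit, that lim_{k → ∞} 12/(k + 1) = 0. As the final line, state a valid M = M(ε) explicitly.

Suppose ε > 0. For k ≥ 1, |12/(k + 1) − 0| = 12/(k + 1) ≤ 12/k.
We need 12/k < ε, i.e. k > 12/ε.
Take M = 12/ε. If k > M then |12/(k + 1)| ≤ 12/k < ε.

M = 12/ε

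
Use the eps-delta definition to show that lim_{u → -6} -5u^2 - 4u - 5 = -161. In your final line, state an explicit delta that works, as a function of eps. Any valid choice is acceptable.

delta = min(1, eps/61)

Let eps > 0 be given. We want delta > 0 such that 0 < |u + 6| < delta implies |(-5u^2 - 4u - 5) + 161| < eps.
(-5u^2 - 4u - 5) + 161 = -5u^2 - 4u + 156 = (u + 6)(-5u + 26).
So |(-5u^2 - 4u - 5) + 161| = |u + 6|·|-5u + 26|.
Assume first that |u + 6| < 1, so |u| < 7. Then |-5u + 26| ≤ 5·7 + 26 = 61.
Hence |(-5u^2 - 4u - 5) + 161| ≤ 61|u + 6| < eps provided |u + 6| < eps/61.
Choosing delta = min(1, eps/61) ensures both conditions, hence |(-5u^2 - 4u - 5) + 161| < eps.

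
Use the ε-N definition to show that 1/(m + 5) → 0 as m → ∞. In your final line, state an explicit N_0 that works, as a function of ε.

Let ε > 0 be given. For m ≥ 1, |1/(m + 5) − 0| = 1/(m + 5) ≤ 1/m.
We need 1/m < ε, i.e. m > 1/ε.
Take N_0 = 1/ε. If m > N_0 then |1/(m + 5)| ≤ 1/m < ε.

N_0 = 1/ε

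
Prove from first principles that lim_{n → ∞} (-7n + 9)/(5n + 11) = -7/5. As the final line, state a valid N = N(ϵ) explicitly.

Let ϵ > 0. For n ≥ 1, |(-7n + 9)/(5n + 11) + 7/5| = |122|/(5(5n + 11)) = 122/(5(5n + 11)).
Since 5n + 11 ≥ 5n for n ≥ 1, this is ≤ 122/(5·5n) = (122/25)/n.
So |(-7n + 9)/(5n + 11) + 7/5| < ϵ whenever n > (122/25)/ϵ.
Take N = (122/25)/ϵ. If n > N then |(-7n + 9)/(5n + 11) + 7/5| ≤ (122/25)/n < ϵ.

N = (122/25)/ϵ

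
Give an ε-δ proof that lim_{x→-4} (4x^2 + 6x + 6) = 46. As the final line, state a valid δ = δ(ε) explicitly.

Fix ε > 0. We want δ > 0 such that 0 < |x + 4| < δ implies |(4x^2 + 6x + 6) − 46| < ε.
(4x^2 + 6x + 6) − 46 = 4x^2 + 6x - 40 = (x + 4)(4x - 10).
So |(4x^2 + 6x + 6) − 46| = |x + 4|·|4x - 10|.
Require δ ≤ 1. Then |x + 4| < 1 gives |x| < 5, and by the triangle inequality |4x - 10| ≤ 4·5 + 10 = 30.
Hence |(4x^2 + 6x + 6) − 46| ≤ 30|x + 4| < ε provided |x + 4| < ε/30.
Choosing δ = min(1, ε/30) ensures both conditions, hence |(4x^2 + 6x + 6) − 46| < ε.

δ = min(1, ε/30)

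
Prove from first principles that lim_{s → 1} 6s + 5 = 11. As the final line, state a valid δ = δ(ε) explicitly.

Fix ε > 0. We need δ > 0 so that 0 < |s − 1| < δ implies |(6s + 5) − 11| < ε.
|(6s + 5) − 11| = |6s - 6| = 6|s − 1|.
So 6|s − 1| < ε exactly when |s − 1| < ε/6.
Choosing δ = ε/6 gives |(6s + 5) − 11| = 6|s − 1| < ε whenever |s − 1| < δ.

δ = ε/6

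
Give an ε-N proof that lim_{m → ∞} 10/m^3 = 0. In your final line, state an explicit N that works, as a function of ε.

Suppose ε > 0. For m ≥ 1, |10/m^3 − 0| = 10/m^3.
10/m^3 < ε ⇔ m^3 > 10/ε ⇔ m > (10/ε)^{1/3}.
Take N = (10/ε)^{1/3}. Then m > N implies 10/m^3 < ε.

N = (10/ε)^{1/3}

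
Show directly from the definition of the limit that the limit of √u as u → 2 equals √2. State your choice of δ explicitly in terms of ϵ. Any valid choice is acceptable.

Suppose ϵ > 0. We want δ > 0 such that 0 < |u − 2| < δ implies |√u − √2| < ϵ.
Multiplying by the conjugate, |√u − √2| = |u − 2|/(√u + √2).
Restrict δ ≤ 2 so that |u − 2| < 2 forces u > 0, and then √u + √2 > √2.
Hence |√u − √2| < |u − 2|/√2, which is < ϵ once |u − 2| < √2·ϵ.
Take δ = min(2, √2·ϵ). If 0 < |u − 2| < δ then u > 0 and |√u − √2| < |u − 2|/√2 < ϵ.

δ = min(2, √2·ϵ)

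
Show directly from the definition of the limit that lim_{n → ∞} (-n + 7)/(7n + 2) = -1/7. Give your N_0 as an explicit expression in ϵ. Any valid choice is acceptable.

N_0 = (51/49)/ϵ

Fix ϵ > 0. For n ≥ 1, |(-n + 7)/(7n + 2) + 1/7| = |51|/(7(7n + 2)) = 51/(7(7n + 2)).
Since 7n + 2 ≥ 7n for n ≥ 1, this is ≤ 51/(7·7n) = (51/49)/n.
So |(-n + 7)/(7n + 2) + 1/7| < ϵ whenever n > (51/49)/ϵ.
Take N_0 = (51/49)/ϵ. If n > N_0 then |(-n + 7)/(7n + 2) + 1/7| ≤ (51/49)/n < ϵ.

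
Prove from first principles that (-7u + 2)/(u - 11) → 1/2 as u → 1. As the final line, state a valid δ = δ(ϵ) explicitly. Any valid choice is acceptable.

Suppose ϵ > 0. We want δ > 0 with 0 < |u − 1| < δ ⇒ |(-7u + 2)/(u - 11) − (1/2)| < ϵ.
Combining over a common denominator, (-7u + 2)/(u - 11) − (1/2) = [(-7u + 2)·(-10) − (-5)·(u - 11)] / [(-10)·(u - 11)] = 75(u − 1) / ((-10)(u - 11)).
So |(-7u + 2)/(u - 11) − (1/2)| = 75|u − 1| / (10·|u − 11|).
Require δ ≤ 5, so |u − 11| ≥ |-10| − |u − 1| > 10 − 5 = 5.
Hence |(-7u + 2)/(u - 11) − (1/2)| < 75|u − 1|/(10·5) = (3/2)|u − 1|, which is < ϵ once |u − 1| < (2/3)ϵ.
Take δ = min(5, (2/3)ϵ). Then 0 < |u − 1| < δ forces both bounds, so |(-7u + 2)/(u - 11) − (1/2)| < ϵ.

δ = min(5, (2/3)ϵ)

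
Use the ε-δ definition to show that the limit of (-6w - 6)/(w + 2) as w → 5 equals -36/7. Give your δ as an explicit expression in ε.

Fix ε > 0. We want δ > 0 with 0 < |w − 5| < δ ⇒ |(-6w - 6)/(w + 2) + 36/7| < ε.
Combining over a common denominator, (-6w - 6)/(w + 2) + 36/7 = [(-6w - 6)·7 − (-36)·(w + 2)] / [7·(w + 2)] = -6(w − 5) / (7(w + 2)).
So |(-6w - 6)/(w + 2) + 36/7| = 6|w − 5| / (7·|w + 2|).
Require δ ≤ 7/2, so |w + 2| ≥ |7| − |w − 5| > 7 − 7/2 = 7/2.
Hence |(-6w - 6)/(w + 2) + 36/7| < 6|w − 5|/(7·(7/2)) = (12/49)|w − 5|, which is < ε once |w − 5| < (49/12)ε.
Take δ = min(7/2, (49/12)ε). Then 0 < |w − 5| < δ forces both bounds, so |(-6w - 6)/(w + 2) + 36/7| < ε.

δ = min(7/2, (49/12)ε)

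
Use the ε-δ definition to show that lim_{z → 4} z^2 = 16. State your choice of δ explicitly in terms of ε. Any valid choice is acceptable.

δ = min(2, ε/10)

Suppose ε > 0. We seek δ > 0 with 0 < |z − 4| < δ ⇒ |z^2 − 16| < ε.
Factor: z^2 − 16 = (z − 4)(z + 4), so |z^2 − 16| = |z − 4|·|z + 4|.
Impose δ ≤ 2 so that |z| < 6; then |z + 4| ≤ 10.
Hence |z^2 − 16| ≤ 10|z − 4|, which is < ε once |z − 4| < ε/10.
Take δ = min(2, ε/10). If 0 < |z − 4| < δ then both bounds hold and |z^2 − 16| ≤ 10|z − 4| < 10·(ε/10) = ε.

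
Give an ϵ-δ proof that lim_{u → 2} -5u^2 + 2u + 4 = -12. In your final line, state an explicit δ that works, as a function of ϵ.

δ = min(2, ϵ/28)

Suppose ϵ > 0. We want δ > 0 such that 0 < |u − 2| < δ implies |(-5u^2 + 2u + 4) + 12| < ϵ.
(-5u^2 + 2u + 4) + 12 = -5u^2 + 2u + 16 = (u − 2)(-5u - 8).
So |(-5u^2 + 2u + 4) + 12| = |u − 2|·|-5u - 8|.
Assume first that |u − 2| < 2, so |u| < 4. Then |-5u - 8| ≤ 5·4 + 8 = 28.
Hence |(-5u^2 + 2u + 4) + 12| ≤ 28|u − 2| < ϵ provided |u − 2| < ϵ/28.
Choosing δ = min(2, ϵ/28) ensures both conditions, hence |(-5u^2 + 2u + 4) + 12| < ϵ.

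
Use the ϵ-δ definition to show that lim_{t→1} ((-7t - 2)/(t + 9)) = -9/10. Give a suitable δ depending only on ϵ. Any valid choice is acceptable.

Suppose ϵ > 0. We want δ > 0 with 0 < |t − 1| < δ ⇒ |(-7t - 2)/(t + 9) + 9/10| < ϵ.
Combining over a common denominator, (-7t - 2)/(t + 9) + 9/10 = [(-7t - 2)·10 − (-9)·(t + 9)] / [10·(t + 9)] = -61(t − 1) / (10(t + 9)).
So |(-7t - 2)/(t + 9) + 9/10| = 61|t − 1| / (10·|t + 9|).
Restrict δ ≤ 5. Then |t − 1| < 5 gives |t + 9| = |(t − 1) + 10| ≥ 10 − 5 = 5.
Hence |(-7t - 2)/(t + 9) + 9/10| < 61|t − 1|/(10·5) = (61/50)|t − 1|, which is < ϵ once |t − 1| < (50/61)ϵ.
Take δ = min(5, (50/61)ϵ). Then 0 < |t − 1| < δ forces both bounds, so |(-7t - 2)/(t + 9) + 9/10| < ϵ.

δ = min(5, (50/61)ϵ)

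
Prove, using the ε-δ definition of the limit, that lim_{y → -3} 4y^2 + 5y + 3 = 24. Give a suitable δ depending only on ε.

δ = min(2, ε/27)

Let ε > 0 be given. We want δ > 0 such that 0 < |y + 3| < δ implies |(4y^2 + 5y + 3) − 24| < ε.
(4y^2 + 5y + 3) − 24 = 4y^2 + 5y - 21 = (y + 3)(4y - 7).
So |(4y^2 + 5y + 3) − 24| = |y + 3|·|4y - 7|.
Require δ ≤ 2. Then |y + 3| < 2 gives |y| < 5, and by the triangle inequality |4y - 7| ≤ 4·5 + 7 = 27.
Hence |(4y^2 + 5y + 3) − 24| ≤ 27|y + 3| < ε provided |y + 3| < ε/27.
Take δ = min(2, ε/27). Then 0 < |y + 3| < δ gives both |y + 3| < 2 and |y + 3| < ε/27, so |(4y^2 + 5y + 3) − 24| < ε.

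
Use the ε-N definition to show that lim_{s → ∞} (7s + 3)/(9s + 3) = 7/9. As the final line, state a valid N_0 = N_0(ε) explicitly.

N_0 = (2/27)/ε

Let ε > 0 be given. We seek N_0 > 0 such that s > N_0 implies |(7s + 3)/(9s + 3) − (7/9)| < ε.
(7s + 3)/(9s + 3) − (7/9) = (9(7s + 3) − 7(9s + 3)) / (9(9s + 3)) = 6/(9(9s + 3)).
For s > 0 we have 9s + 3 > 9s, so |(7s + 3)/(9s + 3) − (7/9)| = 6/(9(9s + 3)) < 6/(9·9s) = (2/27)/s.
Thus |(7s + 3)/(9s + 3) − (7/9)| < ε whenever s > (2/27)/ε.
Take N_0 = (2/27)/ε. If s > N_0 then |(7s + 3)/(9s + 3) − (7/9)| < (2/27)/s < ε.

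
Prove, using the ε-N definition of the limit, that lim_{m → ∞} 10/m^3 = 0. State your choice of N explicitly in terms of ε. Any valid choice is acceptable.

Let ε > 0. For m ≥ 1, |10/m^3 − 0| = 10/m^3.
10/m^3 < ε ⇔ m^3 > 10/ε ⇔ m > (10/ε)^{1/3}.
Take N = (10/ε)^{1/3}. Then m > N implies 10/m^3 < ε.

N = (10/ε)^{1/3}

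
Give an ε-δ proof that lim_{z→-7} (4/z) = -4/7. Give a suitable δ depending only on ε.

δ = min(7/2, (49/8)ε)

Fix ε > 0. We seek δ > 0 such that 0 < |z + 7| < δ implies |4/z + 4/7| < ε.
|4/z + 4/7| = 4·|-7 − z|/(7·|z|) = 4|z + 7|/(7|z|).
Restrict δ ≤ 7/2. Then |z + 7| < 7/2 gives |z| > 7/2, so 7|z| > 49/2.
Then |4/z + 4/7| < 4|z + 7|/(49/2), which is < ε when |z + 7| < (49/8)ε.
Take δ = min(7/2, (49/8)ε). Then 0 < |z + 7| < δ gives both |z + 7| < 7/2 and |z + 7| < (49/8)ε, so |4/z + 4/7| < ε.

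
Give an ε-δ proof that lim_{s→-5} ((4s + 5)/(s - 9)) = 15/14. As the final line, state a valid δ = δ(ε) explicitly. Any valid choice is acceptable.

δ = min(7, (98/41)ε)

Suppose ε > 0. We want δ > 0 with 0 < |s + 5| < δ ⇒ |(4s + 5)/(s - 9) − (15/14)| < ε.
Combining over a common denominator, (4s + 5)/(s - 9) − (15/14) = [(4s + 5)·(-14) − (-15)·(s - 9)] / [(-14)·(s - 9)] = -41(s + 5) / ((-14)(s - 9)).
So |(4s + 5)/(s - 9) − (15/14)| = 41|s + 5| / (14·|s − 9|).
Require δ ≤ 7, so |s − 9| ≥ |-14| − |s + 5| > 14 − 7 = 7.
Hence |(4s + 5)/(s - 9) − (15/14)| < 41|s + 5|/(14·7) = (41/98)|s + 5|, which is < ε once |s + 5| < (98/41)ε.
Take δ = min(7, (98/41)ε). Then 0 < |s + 5| < δ forces both bounds, so |(4s + 5)/(s - 9) − (15/14)| < ε.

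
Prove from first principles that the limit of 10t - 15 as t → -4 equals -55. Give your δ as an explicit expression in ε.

δ = ε/10

Fix ε > 0. We need δ > 0 so that 0 < |t + 4| < δ implies |(10t - 15) + 55| < ε.
|(10t - 15) + 55| = |10t + 40| = 10|t + 4|.
So 10|t + 4| < ε exactly when |t + 4| < ε/10.
Take δ = ε/10. If 0 < |t + 4| < δ then |(10t - 15) + 55| = 10|t + 4| < 10·(ε/10) = ε.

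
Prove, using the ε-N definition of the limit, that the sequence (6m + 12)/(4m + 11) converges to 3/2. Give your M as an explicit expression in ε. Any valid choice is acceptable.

Let ε > 0 be given. For m ≥ 1, |(6m + 12)/(4m + 11) − (3/2)| = |-18|/(4(4m + 11)) = 18/(4(4m + 11)).
Since 4m + 11 ≥ 4m for m ≥ 1, this is ≤ 18/(4·4m) = (9/8)/m.
So |(6m + 12)/(4m + 11) − (3/2)| < ε whenever m > (9/8)/ε.
Take M = (9/8)/ε. If m > M then |(6m + 12)/(4m + 11) − (3/2)| ≤ (9/8)/m < ε.

M = (9/8)/ε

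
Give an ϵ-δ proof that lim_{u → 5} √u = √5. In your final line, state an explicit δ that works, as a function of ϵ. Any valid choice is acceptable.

δ = min(5, √5·ϵ)

Let ϵ > 0 be given. We want δ > 0 such that 0 < |u − 5| < δ implies |√u − √5| < ϵ.
Rationalise: √u − √5 = (u − 5)/(√u + √5), so |√u − √5| = |u − 5|/(√u + √5).
Restrict δ ≤ 5 so that |u − 5| < 5 forces u > 0, and then √u + √5 > √5.
Hence |√u − √5| < |u − 5|/√5, which is < ϵ once |u − 5| < √5·ϵ.
Take δ = min(5, √5·ϵ). If 0 < |u − 5| < δ then u > 0 and |√u − √5| < |u − 5|/√5 < ϵ.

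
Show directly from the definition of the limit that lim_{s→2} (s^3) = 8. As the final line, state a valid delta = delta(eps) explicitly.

Let eps > 0. We seek delta > 0 with 0 < |s − 2| < delta ⇒ |s^3 − 8| < eps.
Factor: s^3 − 8 = (s − 2)(s^2 + 2s + 4), so |s^3 − 8| = |s − 2|·|s^2 + 2s + 4|.
Impose delta ≤ 1 so that |s| < 3; then |s^2 + 2s + 4| ≤ 19.
Hence |s^3 − 8| ≤ 19|s − 2|, which is < eps once |s − 2| < eps/19.
Take delta = min(1, eps/19). If 0 < |s − 2| < delta then both bounds hold and |s^3 − 8| ≤ 19|s − 2| < 19·(eps/19) = eps.

delta = min(1, eps/19)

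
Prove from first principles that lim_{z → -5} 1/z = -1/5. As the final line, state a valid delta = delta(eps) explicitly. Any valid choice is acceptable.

Let eps > 0. We seek delta > 0 such that 0 < |z + 5| < delta implies |1/z + 1/5| < eps.
|1/z + 1/5| = |-5 − z|/(5·|z|) = |z + 5|/(5|z|).
Require delta ≤ 5/2 so that |z| > 5 − 5/2 = 5/2, hence 5|z| > 25/2.
Then |1/z + 1/5| < |z + 5|/(25/2), which is < eps when |z + 5| < (25/2)eps.
Take delta = min(5/2, (25/2)eps). Then 0 < |z + 5| < delta gives both |z + 5| < 5/2 and |z + 5| < (25/2)eps, so |1/z + 1/5| < eps.

delta = min(5/2, (25/2)eps)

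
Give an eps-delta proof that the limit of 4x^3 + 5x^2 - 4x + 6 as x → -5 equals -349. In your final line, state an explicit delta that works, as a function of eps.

Fix eps > 0. We want delta > 0 such that 0 < |x + 5| < delta implies |(4x^3 + 5x^2 - 4x + 6) + 349| < eps.
(4x^3 + 5x^2 - 4x + 6) + 349 = 4x^3 + 5x^2 - 4x + 355 = (x + 5)(4x^2 - 15x + 71).
So |(4x^3 + 5x^2 - 4x + 6) + 349| = |x + 5|·|4x^2 - 15x + 71|.
Require delta ≤ 1. Then |x + 5| < 1 gives |x| < 6, and by the triangle inequality |4x^2 - 15x + 71| ≤ 4·6^2 + 15·6 + 71 = 305.
Hence |(4x^3 + 5x^2 - 4x + 6) + 349| ≤ 305|x + 5| < eps provided |x + 5| < eps/305.
Take delta = min(1, eps/305). Then 0 < |x + 5| < delta gives both |x + 5| < 1 and |x + 5| < eps/305, so |(4x^3 + 5x^2 - 4x + 6) + 349| < eps.

delta = min(1, eps/305)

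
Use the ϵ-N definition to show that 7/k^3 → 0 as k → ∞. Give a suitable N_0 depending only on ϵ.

N_0 = (7/ϵ)^{1/3}

Fix ϵ > 0. For k ≥ 1, |7/k^3 − 0| = 7/k^3.
7/k^3 < ϵ ⇔ k^3 > 7/ϵ ⇔ k > (7/ϵ)^{1/3}.
Take N_0 = (7/ϵ)^{1/3}. Then k > N_0 implies 7/k^3 < ϵ.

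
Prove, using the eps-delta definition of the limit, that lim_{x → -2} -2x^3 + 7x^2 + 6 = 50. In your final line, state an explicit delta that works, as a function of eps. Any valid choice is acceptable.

delta = min(1, eps/73)

Fix eps > 0. We want delta > 0 such that 0 < |x + 2| < delta implies |(-2x^3 + 7x^2 + 6) − 50| < eps.
(-2x^3 + 7x^2 + 6) − 50 = -2x^3 + 7x^2 - 44 = (x + 2)(-2x^2 + 11x - 22).
So |(-2x^3 + 7x^2 + 6) − 50| = |x + 2|·|-2x^2 + 11x - 22|.
Require delta ≤ 1. Then |x + 2| < 1 gives |x| < 3, and by the triangle inequality |-2x^2 + 11x - 22| ≤ 2·3^2 + 11·3 + 22 = 73.
Hence |(-2x^3 + 7x^2 + 6) − 50| ≤ 73|x + 2| < eps provided |x + 2| < eps/73.
Take delta = min(1, eps/73). Then 0 < |x + 2| < delta gives both |x + 2| < 1 and |x + 2| < eps/73, so |(-2x^3 + 7x^2 + 6) − 50| < eps.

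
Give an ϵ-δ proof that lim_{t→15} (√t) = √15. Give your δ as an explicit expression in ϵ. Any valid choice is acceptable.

Fix ϵ > 0. We want δ > 0 such that 0 < |t − 15| < δ implies |√t − √15| < ϵ.
Rationalise: √t − √15 = (t − 15)/(√t + √15), so |√t − √15| = |t − 15|/(√t + √15).
Restrict δ ≤ 15 so that |t − 15| < 15 forces t > 0, and then √t + √15 > √15.
Hence |√t − √15| < |t − 15|/√15, which is < ϵ once |t − 15| < √15·ϵ.
Take δ = min(15, √15·ϵ). If 0 < |t − 15| < δ then t > 0 and |√t − √15| < |t − 15|/√15 < ϵ.

δ = min(15, √15·ϵ)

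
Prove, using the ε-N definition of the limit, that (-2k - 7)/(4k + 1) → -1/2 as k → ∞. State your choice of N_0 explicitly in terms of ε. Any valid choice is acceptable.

N_0 = (13/8)/ε

Let ε > 0. For k ≥ 1, |(-2k - 7)/(4k + 1) + 1/2| = |-26|/(4(4k + 1)) = 26/(4(4k + 1)).
Since 4k + 1 ≥ 4k for k ≥ 1, this is ≤ 26/(4·4k) = (13/8)/k.
So |(-2k - 7)/(4k + 1) + 1/2| < ε whenever k > (13/8)/ε.
Take N_0 = (13/8)/ε. If k > N_0 then |(-2k - 7)/(4k + 1) + 1/2| ≤ (13/8)/k < ε.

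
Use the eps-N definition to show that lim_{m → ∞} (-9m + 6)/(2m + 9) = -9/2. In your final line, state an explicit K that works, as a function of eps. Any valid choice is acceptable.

K = (93/4)/eps

Let eps > 0. For m ≥ 1, |(-9m + 6)/(2m + 9) + 9/2| = |93|/(2(2m + 9)) = 93/(2(2m + 9)).
Since 2m + 9 ≥ 2m for m ≥ 1, this is ≤ 93/(2·2m) = (93/4)/m.
So |(-9m + 6)/(2m + 9) + 9/2| < eps whenever m > (93/4)/eps.
Take K = (93/4)/eps. If m > K then |(-9m + 6)/(2m + 9) + 9/2| ≤ (93/4)/m < eps.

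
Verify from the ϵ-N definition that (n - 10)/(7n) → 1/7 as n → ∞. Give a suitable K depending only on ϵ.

Let ϵ > 0 be given. For n ≥ 1, |(n - 10)/(7n) − (1/7)| = |-70|/(7(7n)) = 70/(7(7n)).
Since 7n ≥ 7n for n ≥ 1, this is ≤ 70/(7·7n) = (10/7)/n.
So |(n - 10)/(7n) − (1/7)| < ϵ whenever n > (10/7)/ϵ.
Take K = (10/7)/ϵ. If n > K then |(n - 10)/(7n) − (1/7)| ≤ (10/7)/n < ϵ.

K = (10/7)/ϵ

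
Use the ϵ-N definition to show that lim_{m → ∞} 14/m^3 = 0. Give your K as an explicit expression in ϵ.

K = (14/ϵ)^{1/3}

Fix ϵ > 0. For m ≥ 1, |14/m^3 − 0| = 14/m^3.
14/m^3 < ϵ ⇔ m^3 > 14/ϵ ⇔ m > (14/ϵ)^{1/3}.
Take K = (14/ϵ)^{1/3}. Then m > K implies 14/m^3 < ϵ.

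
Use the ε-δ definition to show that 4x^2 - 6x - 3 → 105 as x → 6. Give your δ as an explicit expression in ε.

δ = min(2, ε/50)

Fix ε > 0. We want δ > 0 such that 0 < |x − 6| < δ implies |(4x^2 - 6x - 3) − 105| < ε.
(4x^2 - 6x - 3) − 105 = 4x^2 - 6x - 108 = (x − 6)(4x + 18).
So |(4x^2 - 6x - 3) − 105| = |x − 6|·|4x + 18|.
Require δ ≤ 2. Then |x − 6| < 2 gives |x| < 8, and by the triangle inequality |4x + 18| ≤ 4·8 + 18 = 50.
Hence |(4x^2 - 6x - 3) − 105| ≤ 50|x − 6| < ε provided |x − 6| < ε/50.
Choosing δ = min(2, ε/50) ensures both conditions, hence |(4x^2 - 6x - 3) − 105| < ε.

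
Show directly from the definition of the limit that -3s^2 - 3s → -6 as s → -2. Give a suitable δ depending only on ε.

δ = min(1, ε/12)

Suppose ε > 0. We want δ > 0 such that 0 < |s + 2| < δ implies |(-3s^2 - 3s) + 6| < ε.
(-3s^2 - 3s) + 6 = -3s^2 - 3s + 6 = (s + 2)(-3s + 3).
So |(-3s^2 - 3s) + 6| = |s + 2|·|-3s + 3|.
Require δ ≤ 1. Then |s + 2| < 1 gives |s| < 3, and by the triangle inequality |-3s + 3| ≤ 3·3 + 3 = 12.
Hence |(-3s^2 - 3s) + 6| ≤ 12|s + 2| < ε provided |s + 2| < ε/12.
Take δ = min(1, ε/12). Then 0 < |s + 2| < δ gives both |s + 2| < 1 and |s + 2| < ε/12, so |(-3s^2 - 3s) + 6| < ε.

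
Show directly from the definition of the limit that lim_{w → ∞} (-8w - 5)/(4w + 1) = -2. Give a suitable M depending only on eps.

M = (3/4)/eps

Fix eps > 0. We seek M > 0 such that w > M implies |(-8w - 5)/(4w + 1) + 2| < eps.
(-8w - 5)/(4w + 1) + 2 = (4(-8w - 5) − (-8)(4w + 1)) / (4(4w + 1)) = -12/(4(4w + 1)).
For w > 0 we have 4w + 1 > 4w, so |(-8w - 5)/(4w + 1) + 2| = 12/(4(4w + 1)) < 12/(4·4w) = (3/4)/w.
Thus |(-8w - 5)/(4w + 1) + 2| < eps whenever w > (3/4)/eps.
Take M = (3/4)/eps. If w > M then |(-8w - 5)/(4w + 1) + 2| < (3/4)/w < eps.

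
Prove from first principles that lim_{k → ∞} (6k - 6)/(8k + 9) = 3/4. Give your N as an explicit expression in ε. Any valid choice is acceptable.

N = (51/32)/ε

Let ε > 0 be given. For k ≥ 1, |(6k - 6)/(8k + 9) − (3/4)| = |-102|/(8(8k + 9)) = 102/(8(8k + 9)).
Since 8k + 9 ≥ 8k for k ≥ 1, this is ≤ 102/(8·8k) = (51/32)/k.
So |(6k - 6)/(8k + 9) − (3/4)| < ε whenever k > (51/32)/ε.
Take N = (51/32)/ε. If k > N then |(6k - 6)/(8k + 9) − (3/4)| ≤ (51/32)/k < ε.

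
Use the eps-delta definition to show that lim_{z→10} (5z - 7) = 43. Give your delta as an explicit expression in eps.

Fix eps > 0. We need delta > 0 so that 0 < |z − 10| < delta implies |(5z - 7) − 43| < eps.
Since (5z - 7) − 43 = 5(z − 10), we have |(5z - 7) − 43| = 5|z − 10|.
Thus it suffices that |z − 10| < eps/5.
Take delta = eps/5. If 0 < |z − 10| < delta then |(5z - 7) − 43| = 5|z − 10| < 5·(eps/5) = eps.

delta = eps/5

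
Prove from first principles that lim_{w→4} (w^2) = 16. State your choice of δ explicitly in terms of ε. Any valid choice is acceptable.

δ = min(1, ε/9)

Let ε > 0. We seek δ > 0 with 0 < |w − 4| < δ ⇒ |w^2 − 16| < ε.
Factor: w^2 − 16 = (w − 4)(w + 4), so |w^2 − 16| = |w − 4|·|w + 4|.
Impose δ ≤ 1 so that |w| < 5; then |w + 4| ≤ 9.
Hence |w^2 − 16| ≤ 9|w − 4|, which is < ε once |w − 4| < ε/9.
Take δ = min(1, ε/9). If 0 < |w − 4| < δ then both bounds hold and |w^2 − 16| ≤ 9|w − 4| < 9·(ε/9) = ε.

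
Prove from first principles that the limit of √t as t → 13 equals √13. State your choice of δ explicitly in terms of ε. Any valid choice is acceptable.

Let ε > 0. We want δ > 0 such that 0 < |t − 13| < δ implies |√t − √13| < ε.
Rationalise: √t − √13 = (t − 13)/(√t + √13), so |√t − √13| = |t − 13|/(√t + √13).
Restrict δ ≤ 13 so that |t − 13| < 13 forces t > 0, and then √t + √13 > √13.
Hence |√t − √13| < |t − 13|/√13, which is < ε once |t − 13| < √13·ε.
Take δ = min(13, √13·ε). If 0 < |t − 13| < δ then t > 0 and |√t − √13| < |t − 13|/√13 < ε.

δ = min(13, √13·ε)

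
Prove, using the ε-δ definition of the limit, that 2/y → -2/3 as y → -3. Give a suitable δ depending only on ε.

Let ε > 0 be given. We seek δ > 0 such that 0 < |y + 3| < δ implies |2/y + 2/3| < ε.
|2/y + 2/3| = 2·|-3 − y|/(3·|y|) = 2|y + 3|/(3|y|).
Require δ ≤ 3/2 so that |y| > 3 − 3/2 = 3/2, hence 3|y| > 9/2.
Then |2/y + 2/3| < 2|y + 3|/(9/2), which is < ε when |y + 3| < (9/4)ε.
Take δ = min(3/2, (9/4)ε). Then 0 < |y + 3| < δ gives both |y + 3| < 3/2 and |y + 3| < (9/4)ε, so |2/y + 2/3| < ε.

δ = min(3/2, (9/4)ε)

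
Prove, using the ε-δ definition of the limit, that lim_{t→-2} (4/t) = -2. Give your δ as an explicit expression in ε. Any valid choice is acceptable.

Let ε > 0 be given. We seek δ > 0 such that 0 < |t + 2| < δ implies |4/t + 2| < ε.
|4/t + 2| = 4·|-2 − t|/(2·|t|) = 4|t + 2|/(2|t|).
Require δ ≤ 1 so that |t| > 2 − 1 = 1, hence 2|t| > 2.
Then |4/t + 2| < 4|t + 2|/2, which is < ε when |t + 2| < (1/2)ε.
Take δ = min(1, (1/2)ε). Then 0 < |t + 2| < δ gives both |t + 2| < 1 and |t + 2| < (1/2)ε, so |4/t + 2| < ε.

δ = min(1, (1/2)ε)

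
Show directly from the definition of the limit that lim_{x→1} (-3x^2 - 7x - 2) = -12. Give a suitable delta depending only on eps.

delta = min(1, eps/16)

Let eps > 0. We want delta > 0 such that 0 < |x − 1| < delta implies |(-3x^2 - 7x - 2) + 12| < eps.
(-3x^2 - 7x - 2) + 12 = -3x^2 - 7x + 10 = (x − 1)(-3x - 10).
So |(-3x^2 - 7x - 2) + 12| = |x − 1|·|-3x - 10|.
Require delta ≤ 1. Then |x − 1| < 1 gives |x| < 2, and by the triangle inequality |-3x - 10| ≤ 3·2 + 10 = 16.
Hence |(-3x^2 - 7x - 2) + 12| ≤ 16|x − 1| < eps provided |x − 1| < eps/16.
Take delta = min(1, eps/16). Then 0 < |x − 1| < delta gives both |x − 1| < 1 and |x − 1| < eps/16, so |(-3x^2 - 7x - 2) + 12| < eps.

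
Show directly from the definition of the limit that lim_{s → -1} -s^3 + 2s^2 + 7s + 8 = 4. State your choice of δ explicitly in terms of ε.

δ = min(1, ε/14)

Let ε > 0. We want δ > 0 such that 0 < |s + 1| < δ implies |(-s^3 + 2s^2 + 7s + 8) − 4| < ε.
(-s^3 + 2s^2 + 7s + 8) − 4 = -s^3 + 2s^2 + 7s + 4 = (s + 1)(-s^2 + 3s + 4).
So |(-s^3 + 2s^2 + 7s + 8) − 4| = |s + 1|·|-s^2 + 3s + 4|.
Assume first that |s + 1| < 1, so |s| < 2. Then |-s^2 + 3s + 4| ≤ 2^2 + 3·2 + 4 = 14.
Hence |(-s^3 + 2s^2 + 7s + 8) − 4| ≤ 14|s + 1| < ε provided |s + 1| < ε/14.
Choosing δ = min(1, ε/14) ensures both conditions, hence |(-s^3 + 2s^2 + 7s + 8) − 4| < ε.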